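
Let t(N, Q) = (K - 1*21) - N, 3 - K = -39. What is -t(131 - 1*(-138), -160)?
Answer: 248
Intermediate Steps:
K = 42 (K = 3 - 1*(-39) = 3 + 39 = 42)
t(N, Q) = 21 - N (t(N, Q) = (42 - 1*21) - N = (42 - 21) - N = 21 - N)
-t(131 - 1*(-138), -160) = -(21 - (131 - 1*(-138))) = -(21 - (131 + 138)) = -(21 - 1*269) = -(21 - 269) = -1*(-248) = 248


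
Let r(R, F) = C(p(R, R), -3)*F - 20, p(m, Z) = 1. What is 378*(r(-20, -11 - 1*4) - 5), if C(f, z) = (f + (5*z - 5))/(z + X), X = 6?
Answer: 26460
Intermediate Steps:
C(f, z) = (-5 + f + 5*z)/(6 + z) (C(f, z) = (f + (5*z - 5))/(z + 6) = (f + (-5 + 5*z))/(6 + z) = (-5 + f + 5*z)/(6 + z))
r(R, F) = -20 - 19*F/3 (r(R, F) = ((-5 + 1 + 5*(-3))/(6 - 3))*F - 20 = ((-5 + 1 - 15)/3)*F - 20 = ((⅓)*(-19))*F - 20 = -19*F/3 - 20 = -20 - 19*F/3)
378*(r(-20, -11 - 1*4) - 5) = 378*((-20 - 19*(-11 - 1*4)/3) - 5) = 378*((-20 - 19*(-11 - 4)/3) - 5) = 378*((-20 - 19/3*(-15)) - 5) = 378*((-20 + 95) - 5) = 378*(75 - 5) = 378*70 = 26460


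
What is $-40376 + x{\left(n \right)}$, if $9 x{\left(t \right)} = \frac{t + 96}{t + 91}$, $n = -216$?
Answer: $- \frac{3028192}{75} \approx -40376.0$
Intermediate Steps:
$x{\left(t \right)} = \frac{96 + t}{9 \left(91 + t\right)}$ ($x{\left(t \right)} = \frac{\left(t + 96\right) \frac{1}{t + 91}}{9} = \frac{\left(96 + t\right) \frac{1}{91 + t}}{9} = \frac{\frac{1}{91 + t} \left(96 + t\right)}{9} = \frac{96 + t}{9 \left(91 + t\right)}$)
$-40376 + x{\left(n \right)} = -40376 + \frac{96 - 216}{9 \left(91 - 216\right)} = -40376 + \frac{1}{9} \frac{1}{-125} \left(-120\right) = -40376 + \frac{1}{9} \left(- \frac{1}{125}\right) \left(-120\right) = -40376 + \frac{8}{75} = - \frac{3028192}{75}$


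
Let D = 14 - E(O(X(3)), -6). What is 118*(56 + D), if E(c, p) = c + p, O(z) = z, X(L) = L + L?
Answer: 8260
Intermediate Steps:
X(L) = 2*L
D = 14 (D = 14 - (2*3 - 6) = 14 - (6 - 6) = 14 - 1*0 = 14 + 0 = 14)
118*(56 + D) = 118*(56 + 14) = 118*70 = 8260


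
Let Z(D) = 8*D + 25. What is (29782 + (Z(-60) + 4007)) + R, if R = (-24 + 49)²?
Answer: 33959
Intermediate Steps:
R = 625 (R = 25² = 625)
Z(D) = 25 + 8*D
(29782 + (Z(-60) + 4007)) + R = (29782 + ((25 + 8*(-60)) + 4007)) + 625 = (29782 + ((25 - 480) + 4007)) + 625 = (29782 + (-455 + 4007)) + 625 = (29782 + 3552) + 625 = 33334 + 625 = 33959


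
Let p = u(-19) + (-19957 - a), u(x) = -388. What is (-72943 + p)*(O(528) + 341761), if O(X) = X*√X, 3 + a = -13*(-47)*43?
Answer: -40860261638 - 252506496*√33 ≈ -4.2311e+10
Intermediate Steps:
a = 26270 (a = -3 - 13*(-47)*43 = -3 + 611*43 = -3 + 26273 = 26270)
O(X) = X^(3/2)
p = -46615 (p = -388 + (-19957 - 1*26270) = -388 + (-19957 - 26270) = -388 - 46227 = -46615)
(-72943 + p)*(O(528) + 341761) = (-72943 - 46615)*(528^(3/2) + 341761) = -119558*(2112*√33 + 341761) = -119558*(341761 + 2112*√33) = -40860261638 - 252506496*√33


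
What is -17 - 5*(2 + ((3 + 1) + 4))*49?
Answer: -2467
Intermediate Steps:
-17 - 5*(2 + ((3 + 1) + 4))*49 = -17 - 5*(2 + (4 + 4))*49 = -17 - 5*(2 + 8)*49 = -17 - 5*10*49 = -17 - 50*49 = -17 - 2450 = -2467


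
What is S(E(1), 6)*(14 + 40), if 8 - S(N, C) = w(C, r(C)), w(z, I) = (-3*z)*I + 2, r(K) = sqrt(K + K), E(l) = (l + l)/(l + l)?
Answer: 324 + 1944*sqrt(3) ≈ 3691.1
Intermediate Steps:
E(l) = 1 (E(l) = (2*l)/((2*l)) = (2*l)*(1/(2*l)) = 1)
r(K) = sqrt(2)*sqrt(K) (r(K) = sqrt(2*K) = sqrt(2)*sqrt(K))
w(z, I) = 2 - 3*I*z (w(z, I) = -3*I*z + 2 = 2 - 3*I*z)
S(N, C) = 6 + 3*sqrt(2)*C**(3/2) (S(N, C) = 8 - (2 - 3*sqrt(2)*sqrt(C)*C) = 8 - (2 - 3*sqrt(2)*C**(3/2)) = 8 + (-2 + 3*sqrt(2)*C**(3/2)) = 6 + 3*sqrt(2)*C**(3/2))
S(E(1), 6)*(14 + 40) = (6 + 3*sqrt(2)*6**(3/2))*(14 + 40) = (6 + 3*sqrt(2)*(6*sqrt(6)))*54 = (6 + 36*sqrt(3))*54 = 324 + 1944*sqrt(3)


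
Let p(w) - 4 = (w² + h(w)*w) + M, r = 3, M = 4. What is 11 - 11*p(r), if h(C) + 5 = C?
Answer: -110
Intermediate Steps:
h(C) = -5 + C
p(w) = 8 + w² + w*(-5 + w) (p(w) = 4 + ((w² + (-5 + w)*w) + 4) = 4 + ((w² + w*(-5 + w)) + 4) = 4 + (4 + w² + w*(-5 + w)) = 8 + w² + w*(-5 + w))
11 - 11*p(r) = 11 - 11*(8 + 3² + 3*(-5 + 3)) = 11 - 11*(8 + 9 + 3*(-2)) = 11 - 11*(8 + 9 - 6) = 11 - 11*11 = 11 - 121 = -110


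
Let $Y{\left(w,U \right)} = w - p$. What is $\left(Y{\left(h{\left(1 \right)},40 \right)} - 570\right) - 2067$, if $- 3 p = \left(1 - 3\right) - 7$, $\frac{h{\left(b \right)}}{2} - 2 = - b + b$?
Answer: $-2636$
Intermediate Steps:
$h{\left(b \right)} = 4$ ($h{\left(b \right)} = 4 + 2 \left(- b + b\right) = 4 + 2 \cdot 0 = 4 + 0 = 4$)
$p = 3$ ($p = - \frac{\left(1 - 3\right) - 7}{3} = - \frac{-2 - 7}{3} = \left(- \frac{1}{3}\right) \left(-9\right) = 3$)
$Y{\left(w,U \right)} = -3 + w$ ($Y{\left(w,U \right)} = w - 3 = -3 + w$)
$\left(Y{\left(h{\left(1 \right)},40 \right)} - 570\right) - 2067 = \left(\left(-3 + 4\right) - 570\right) - 2067 = \left(1 - 570\right) - 2067 = -569 - 2067 = -2636$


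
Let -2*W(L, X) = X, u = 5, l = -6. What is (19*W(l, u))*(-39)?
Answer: 3705/2 ≈ 1852.5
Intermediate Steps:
W(L, X) = -X/2
(19*W(l, u))*(-39) = (19*(-½*5))*(-39) = (19*(-5/2))*(-39) = -95/2*(-39) = 3705/2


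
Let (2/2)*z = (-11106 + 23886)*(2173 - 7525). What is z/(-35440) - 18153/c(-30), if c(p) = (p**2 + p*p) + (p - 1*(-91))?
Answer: 1583079723/824423 ≈ 1920.2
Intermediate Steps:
c(p) = 91 + p + 2*p**2 (c(p) = (p**2 + p**2) + (p + 91) = 2*p**2 + (91 + p) = 91 + p + 2*p**2)
z = -68398560 (z = (-11106 + 23886)*(2173 - 7525) = 12780*(-5352) = -68398560)
z/(-35440) - 18153/c(-30) = -68398560/(-35440) - 18153/(91 - 30 + 2*(-30)**2) = -68398560*(-1/35440) - 18153/(91 - 30 + 2*900) = 854982/443 - 18153/(91 - 30 + 1800) = 854982/443 - 18153/1861 = 1583079723/824423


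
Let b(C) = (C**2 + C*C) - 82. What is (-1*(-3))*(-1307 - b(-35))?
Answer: -11025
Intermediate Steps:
b(C) = -82 + 2*C**2 (b(C) = (C**2 + C**2) - 82 = 2*C**2 - 82 = -82 + 2*C**2)
(-1*(-3))*(-1307 - b(-35)) = (-1*(-3))*(-1307 - (-82 + 2*(-35)**2)) = 3*(-1307 - (-82 + 2*1225)) = 3*(-1307 - (-82 + 2450)) = 3*(-1307 - 1*2368) = 3*(-1307 - 2368) = 3*(-3675) = -11025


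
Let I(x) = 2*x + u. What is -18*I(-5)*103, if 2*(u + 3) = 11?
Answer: 13905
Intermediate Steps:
u = 5/2 (u = -3 + (½)*11 = -3 + 11/2 = 5/2 ≈ 2.5000)
I(x) = 5/2 + 2*x (I(x) = 2*x + 5/2 = 5/2 + 2*x)
-18*I(-5)*103 = -18*(5/2 + 2*(-5))*103 = -18*(5/2 - 10)*103 = -18*(-15/2)*103 = 135*103 = 13905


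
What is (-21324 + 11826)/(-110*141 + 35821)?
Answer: -9498/20311 ≈ -0.46763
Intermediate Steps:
(-21324 + 11826)/(-110*141 + 35821) = -9498/(-15510 + 35821) = -9498/20311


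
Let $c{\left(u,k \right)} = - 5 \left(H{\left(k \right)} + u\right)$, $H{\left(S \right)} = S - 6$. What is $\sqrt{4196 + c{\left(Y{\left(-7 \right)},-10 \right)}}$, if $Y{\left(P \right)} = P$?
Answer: $3 \sqrt{479} \approx 65.658$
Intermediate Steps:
$H{\left(S \right)} = -6 + S$ ($H{\left(S \right)} = S - 6 = -6 + S$)
$c{\left(u,k \right)} = 30 - 5 k - 5 u$ ($c{\left(u,k \right)} = - 5 \left(\left(-6 + k\right) + u\right) = - 5 \left(-6 + k + u\right) = 30 - 5 k - 5 u$)
$\sqrt{4196 + c{\left(Y{\left(-7 \right)},-10 \right)}} = \sqrt{4196 - -115} = \sqrt{4196 + \left(30 + 50 + 35\right)} = \sqrt{4196 + 115} = \sqrt{4311} = 3 \sqrt{479}$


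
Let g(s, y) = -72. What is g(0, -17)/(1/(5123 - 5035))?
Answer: -6336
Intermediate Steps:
g(0, -17)/(1/(5123 - 5035)) = -72/(1/(5123 - 5035)) = -72/(1/88) = -72/1/88 = -72*88 = -6336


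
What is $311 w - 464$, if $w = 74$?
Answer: $22550$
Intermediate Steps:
$311 w - 464 = 311 \cdot 74 - 464 = 23014 - 464 = 22550$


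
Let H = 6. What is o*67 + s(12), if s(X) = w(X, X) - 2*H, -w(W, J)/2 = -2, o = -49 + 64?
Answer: 997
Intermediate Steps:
o = 15
w(W, J) = 4 (w(W, J) = -2*(-2) = 4)
s(X) = -8 (s(X) = 4 - 2*6 = 4 - 12 = -8)
o*67 + s(12) = 15*67 - 8 = 1005 - 8 = 997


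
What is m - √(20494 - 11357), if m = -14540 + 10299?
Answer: -4241 - √9137 ≈ -4336.6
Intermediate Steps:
m = -4241
m - √(20494 - 11357) = -4241 - √(20494 - 11357) = -4241 - √9137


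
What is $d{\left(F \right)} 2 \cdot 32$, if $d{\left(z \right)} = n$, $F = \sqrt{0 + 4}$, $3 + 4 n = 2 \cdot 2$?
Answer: $16$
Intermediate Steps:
$n = \frac{1}{4}$ ($n = - \frac{3}{4} + \frac{2 \cdot 2}{4} = - \frac{3}{4} + \frac{1}{4} \cdot 4 = - \frac{3}{4} + 1 = \frac{1}{4} \approx 0.25$)
$F = 2$ ($F = \sqrt{4} = 2$)
$d{\left(z \right)} = \frac{1}{4}$
$d{\left(F \right)} 2 \cdot 32 = \frac{1}{4} \cdot 2 \cdot 32 = \frac{1}{2} \cdot 32 = 16$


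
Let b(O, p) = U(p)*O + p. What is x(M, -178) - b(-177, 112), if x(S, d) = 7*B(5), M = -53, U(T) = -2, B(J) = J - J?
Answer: -466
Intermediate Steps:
B(J) = 0
b(O, p) = p - 2*O (b(O, p) = -2*O + p = p - 2*O)
x(S, d) = 0 (x(S, d) = 7*0 = 0)
x(M, -178) - b(-177, 112) = 0 - (112 - 2*(-177)) = 0 - (112 + 354) = 0 - 1*466 = 0 - 466 = -466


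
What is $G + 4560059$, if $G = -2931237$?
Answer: $1628822$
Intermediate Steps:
$G + 4560059 = -2931237 + 4560059 = 1628822$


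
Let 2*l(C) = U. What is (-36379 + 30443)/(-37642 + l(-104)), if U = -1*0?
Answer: 2968/18821 ≈ 0.15770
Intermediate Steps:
U = 0
l(C) = 0 (l(C) = (½)*0 = 0)
(-36379 + 30443)/(-37642 + l(-104)) = (-36379 + 30443)/(-37642 + 0) = -5936/(-37642) = -5936*(-1/37642) = 2968/18821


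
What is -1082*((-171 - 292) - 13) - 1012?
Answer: 514020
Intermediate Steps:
-1082*((-171 - 292) - 13) - 1012 = -1082*(-463 - 13) - 1012 = -1082*(-476) - 1012 = 515032 - 1012 = 514020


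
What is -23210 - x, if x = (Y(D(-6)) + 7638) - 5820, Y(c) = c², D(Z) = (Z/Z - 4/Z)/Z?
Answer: -8109097/324 ≈ -25028.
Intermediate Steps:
D(Z) = (1 - 4/Z)/Z
x = 589057/324 (x = (((-4 - 6)/(-6)²)² + 7638) - 5820 = (((1/36)*(-10))² + 7638) - 5820 = ((-5/18)² + 7638) - 5820 = (25/324 + 7638) - 5820 = 2474737/324 - 5820 = 589057/324 ≈ 1818.1)
-23210 - x = -23210 - 1*589057/324 = -23210 - 589057/324 = -8109097/324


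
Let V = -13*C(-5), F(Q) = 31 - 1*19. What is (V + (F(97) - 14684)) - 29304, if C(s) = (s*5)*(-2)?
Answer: -44626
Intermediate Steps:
F(Q) = 12 (F(Q) = 31 - 19 = 12)
C(s) = -10*s (C(s) = (5*s)*(-2) = -10*s)
V = -650 (V = -(-130)*(-5) = -13*50 = -650)
(V + (F(97) - 14684)) - 29304 = (-650 + (12 - 14684)) - 29304 = (-650 - 14672) - 29304 = -15322 - 29304 = -44626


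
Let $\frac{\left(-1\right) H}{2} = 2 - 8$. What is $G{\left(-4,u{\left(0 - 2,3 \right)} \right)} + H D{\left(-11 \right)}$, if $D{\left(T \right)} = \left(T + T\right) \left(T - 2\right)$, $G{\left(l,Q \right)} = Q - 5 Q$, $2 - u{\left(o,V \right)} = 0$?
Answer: $3424$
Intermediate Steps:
$u{\left(o,V \right)} = 2$ ($u{\left(o,V \right)} = 2 - 0 = 2 + 0 = 2$)
$G{\left(l,Q \right)} = - 4 Q$
$H = 12$ ($H = - 2 \left(2 - 8\right) = \left(-2\right) \left(-6\right) = 12$)
$D{\left(T \right)} = 2 T \left(-2 + T\right)$
$G{\left(-4,u{\left(0 - 2,3 \right)} \right)} + H D{\left(-11 \right)} = \left(-4\right) 2 + 12 \cdot 2 \left(-11\right) \left(-2 - 11\right) = -8 + 12 \cdot 2 \left(-11\right) \left(-13\right) = -8 + 12 \cdot 286 = -8 + 3432 = 3424$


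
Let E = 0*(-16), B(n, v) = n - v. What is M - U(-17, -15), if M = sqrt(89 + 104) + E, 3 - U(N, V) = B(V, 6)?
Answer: -24 + sqrt(193) ≈ -10.108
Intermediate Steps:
U(N, V) = 9 - V (U(N, V) = 3 - (V - 1*6) = 3 - (V - 6) = 3 - (-6 + V) = 3 + (6 - V) = 9 - V)
E = 0
M = sqrt(193) (M = sqrt(89 + 104) + 0 = sqrt(193) + 0 = sqrt(193) ≈ 13.892)
M - U(-17, -15) = sqrt(193) - (9 - 1*(-15)) = sqrt(193) - (9 + 15) = sqrt(193) - 1*24 = sqrt(193) - 24 = -24 + sqrt(193)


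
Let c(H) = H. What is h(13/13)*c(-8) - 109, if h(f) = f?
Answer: -117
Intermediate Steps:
h(13/13)*c(-8) - 109 = (13/13)*(-8) - 109 = (13*(1/13))*(-8) - 109 = 1*(-8) - 109 = -8 - 109 = -117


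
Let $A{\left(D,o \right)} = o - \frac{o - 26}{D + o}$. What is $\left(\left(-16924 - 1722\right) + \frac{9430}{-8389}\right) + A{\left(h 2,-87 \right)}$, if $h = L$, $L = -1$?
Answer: $- \frac{13988238420}{746621} \approx -18735.0$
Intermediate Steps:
$h = -1$
$A{\left(D,o \right)} = o - \frac{-26 + o}{D + o}$
$\left(\left(-16924 - 1722\right) + \frac{9430}{-8389}\right) + A{\left(h 2,-87 \right)} = \left(\left(-16924 - 1722\right) + \frac{9430}{-8389}\right) + \frac{26 + \left(-87\right)^{2} - -87 + \left(-1\right) 2 \left(-87\right)}{\left(-1\right) 2 - 87} = \left(-18646 + 9430 \left(- \frac{1}{8389}\right)\right) + \frac{26 + 7569 + 87 - -174}{-2 - 87} = \left(-18646 - \frac{9430}{8389}\right) + \frac{26 + 7569 + 87 + 174}{-89} = - \frac{156430724}{8389} - \frac{7856}{89} = - \frac{13988238420}{746621}$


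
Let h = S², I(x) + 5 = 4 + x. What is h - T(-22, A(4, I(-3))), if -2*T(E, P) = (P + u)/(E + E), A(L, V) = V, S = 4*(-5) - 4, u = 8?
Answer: 12671/22 ≈ 575.95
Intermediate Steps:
S = -24 (S = -20 - 4 = -24)
I(x) = -1 + x (I(x) = -5 + (4 + x) = -1 + x)
T(E, P) = -(8 + P)/(4*E) (T(E, P) = -(P + 8)/(2*(E + E)) = -(8 + P)/(2*(2*E)) = -(8 + P)*1/(2*E)/2 = -(8 + P)/(4*E))
h = 576 (h = (-24)² = 576)
h - T(-22, A(4, I(-3))) = 576 - (-8 - (-1 - 3))/(4*(-22)) = 576 - (-1)*(-8 - 1*(-4))/(4*22) = 576 - (-1)*(-8 + 4)/(4*22) = 576 - (-1)*(-4)/(4*22) = 576 - 1*1/22 = 576 - 1/22 = 12671/22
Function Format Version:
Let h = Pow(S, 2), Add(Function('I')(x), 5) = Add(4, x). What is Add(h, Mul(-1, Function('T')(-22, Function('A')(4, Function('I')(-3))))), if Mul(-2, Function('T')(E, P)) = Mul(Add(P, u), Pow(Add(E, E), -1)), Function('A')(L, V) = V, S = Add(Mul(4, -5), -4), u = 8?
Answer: Rational(12671, 22) ≈ 575.95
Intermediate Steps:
S = -24 (S = Add(-20, -4) = -24)
Function('I')(x) = Add(-1, x) (Function('I')(x) = Add(-5, Add(4, x)) = Add(-1, x))
Function('T')(E, P) = Mul(Rational(-1, 4), Pow(E, -1), Add(8, P)) (Function('T')(E, P) = Mul(Rational(-1, 2), Mul(Add(P, 8), Pow(Add(E, E), -1))) = Mul(Rational(-1, 2), Mul(Add(8, P), Pow(Mul(2, E), -1))) = Mul(Rational(-1, 2), Mul(Add(8, P), Mul(Rational(1, 2), Pow(E, -1)))) = Mul(Rational(-1, 2), Mul(Rational(1, 2), Pow(E, -1), Add(8, P))) = Mul(Rational(-1, 4), Pow(E, -1), Add(8, P)))
h = 576 (h = Pow(-24, 2) = 576)
Add(h, Mul(-1, Function('T')(-22, Function('A')(4, Function('I')(-3))))) = Add(576, Mul(-1, Mul(Rational(1, 4), Pow(-22, -1), Add(-8, Mul(-1, Add(-1, -3)))))) = Add(576, Mul(-1, Mul(Rational(1, 4), Rational(-1, 22), Add(-8, Mul(-1, -4))))) = Add(576, Mul(-1, Mul(Rational(1, 4), Rational(-1, 22), Add(-8, 4)))) = Add(576, Mul(-1, Mul(Rational(1, 4), Rational(-1, 22), -4))) = Add(576, Mul(-1, Rational(1, 22))) = Add(576, Rational(-1, 22)) = Rational(12671, 22)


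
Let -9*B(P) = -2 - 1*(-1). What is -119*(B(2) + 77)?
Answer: -82586/9 ≈ -9176.2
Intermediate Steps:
B(P) = 1/9 (B(P) = -(-2 - 1*(-1))/9 = -(-2 + 1)/9 = -1/9*(-1) = 1/9)
-119*(B(2) + 77) = -119*(1/9 + 77) = -119*694/9 = -82586/9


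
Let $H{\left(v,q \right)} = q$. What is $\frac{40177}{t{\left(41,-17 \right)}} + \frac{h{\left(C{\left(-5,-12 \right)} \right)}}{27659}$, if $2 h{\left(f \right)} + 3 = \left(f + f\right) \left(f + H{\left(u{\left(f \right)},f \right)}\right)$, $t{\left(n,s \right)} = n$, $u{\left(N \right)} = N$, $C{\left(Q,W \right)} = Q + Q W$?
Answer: $\frac{2223007263}{2268038} \approx 980.15$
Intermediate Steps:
$h{\left(f \right)} = - \frac{3}{2} + 2 f^{2}$ ($h{\left(f \right)} = - \frac{3}{2} + \frac{\left(f + f\right) \left(f + f\right)}{2} = - \frac{3}{2} + \frac{2 f 2 f}{2} = - \frac{3}{2} + \frac{4 f^{2}}{2} = - \frac{3}{2} + 2 f^{2}$)
$\frac{40177}{t{\left(41,-17 \right)}} + \frac{h{\left(C{\left(-5,-12 \right)} \right)}}{27659} = \frac{40177}{41} + \frac{- \frac{3}{2} + 2 \left(- 5 \left(1 - 12\right)\right)^{2}}{27659} = 40177 \cdot \frac{1}{41} + \left(- \frac{3}{2} + 2 \left(\left(-5\right) \left(-11\right)\right)^{2}\right) \frac{1}{27659} = \frac{40177}{41} + \left(- \frac{3}{2} + 2 \cdot 55^{2}\right) \frac{1}{27659} = \frac{40177}{41} + \left(- \frac{3}{2} + 2 \cdot 3025\right) \frac{1}{27659} = \frac{40177}{41} + \left(- \frac{3}{2} + 6050\right) \frac{1}{27659} = \frac{40177}{41} + \frac{12097}{2} \cdot \frac{1}{27659} = \frac{40177}{41} + \frac{12097}{55318} = \frac{2223007263}{2268038}$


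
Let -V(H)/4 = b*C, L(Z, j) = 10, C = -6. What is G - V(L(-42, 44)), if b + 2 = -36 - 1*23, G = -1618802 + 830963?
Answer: -786375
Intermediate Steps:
G = -787839
b = -61 (b = -2 + (-36 - 1*23) = -2 + (-36 - 23) = -2 - 59 = -61)
V(H) = -1464 (V(H) = -(-244)*(-6) = -4*366 = -1464)
G - V(L(-42, 44)) = -787839 - 1*(-1464) = -787839 + 1464 = -786375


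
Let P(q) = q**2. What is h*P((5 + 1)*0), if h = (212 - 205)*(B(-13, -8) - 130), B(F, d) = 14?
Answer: 0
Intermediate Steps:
h = -812 (h = (212 - 205)*(14 - 130) = 7*(-116) = -812)
h*P((5 + 1)*0) = -812*((5 + 1)*0)**2 = -812*(6*0)**2 = -812*0**2 = -812*0 = 0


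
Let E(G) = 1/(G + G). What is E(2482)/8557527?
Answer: 1/42479564028 ≈ 2.3541e-11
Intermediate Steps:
E(G) = 1/(2*G)
E(2482)/8557527 = ((½)/2482)/8557527 = ((½)*(1/2482))*(1/8557527) = (1/4964)*(1/8557527) = 1/42479564028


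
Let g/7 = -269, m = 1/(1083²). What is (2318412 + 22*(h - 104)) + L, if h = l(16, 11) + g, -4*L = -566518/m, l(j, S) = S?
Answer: 332235915131/2 ≈ 1.6612e+11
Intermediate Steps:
m = 1/1172889 ≈ 8.5260e-7
g = -1883 (g = 7*(-269) = -1883)
L = 332231365251/2 (L = -(-283259)/(2*1/1172889) = -(-283259)*1172889/2 = -¼*(-664462730502) = 332231365251/2 ≈ 1.6612e+11)
h = -1872 (h = 11 - 1883 = -1872)
(2318412 + 22*(h - 104)) + L = (2318412 + 22*(-1872 - 104)) + 332231365251/2 = (2318412 + 22*(-1976)) + 332231365251/2 = (2318412 - 43472) + 332231365251/2 = 2274940 + 332231365251/2 = 332235915131/2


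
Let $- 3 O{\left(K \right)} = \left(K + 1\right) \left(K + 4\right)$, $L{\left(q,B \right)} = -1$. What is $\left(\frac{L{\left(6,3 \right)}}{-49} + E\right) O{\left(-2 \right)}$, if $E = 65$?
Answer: $\frac{2124}{49} \approx 43.347$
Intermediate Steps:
$O{\left(K \right)} = - \frac{\left(1 + K\right) \left(4 + K\right)}{3}$ ($O{\left(K \right)} = - \frac{\left(K + 1\right) \left(K + 4\right)}{3} = - \frac{\left(1 + K\right) \left(4 + K\right)}{3}$)
$\left(\frac{L{\left(6,3 \right)}}{-49} + E\right) O{\left(-2 \right)} = \left(- \frac{1}{-49} + 65\right) \left(- \frac{4}{3} - - \frac{10}{3} - \frac{\left(-2\right)^{2}}{3}\right) = \left(\left(-1\right) \left(- \frac{1}{49}\right) + 65\right) \left(- \frac{4}{3} + \frac{10}{3} - \frac{4}{3}\right) = \left(\frac{1}{49} + 65\right) \left(- \frac{4}{3} + \frac{10}{3} - \frac{4}{3}\right) = \frac{3186}{49} \cdot \frac{2}{3} = \frac{2124}{49}$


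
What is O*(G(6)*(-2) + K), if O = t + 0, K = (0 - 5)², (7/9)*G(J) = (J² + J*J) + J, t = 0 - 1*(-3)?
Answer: -3687/7 ≈ -526.71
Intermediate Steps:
t = 3 (t = 0 + 3 = 3)
G(J) = 9*J/7 + 18*J²/7 (G(J) = 9*((J² + J*J) + J)/7 = 9*((J² + J²) + J)/7 = 9*(2*J² + J)/7 = 9*(J + 2*J²)/7 = 9*J/7 + 18*J²/7)
K = 25 (K = (-5)² = 25)
O = 3 (O = 3 + 0 = 3)
O*(G(6)*(-2) + K) = 3*(((9/7)*6*(1 + 2*6))*(-2) + 25) = 3*(((9/7)*6*(1 + 12))*(-2) + 25) = 3*(((9/7)*6*13)*(-2) + 25) = 3*((702/7)*(-2) + 25) = 3*(-1404/7 + 25) = 3*(-1229/7) = -3687/7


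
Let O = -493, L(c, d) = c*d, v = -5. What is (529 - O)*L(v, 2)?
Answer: -10220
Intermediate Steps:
(529 - O)*L(v, 2) = (529 - 1*(-493))*(-5*2) = (529 + 493)*(-10) = 1022*(-10) = -10220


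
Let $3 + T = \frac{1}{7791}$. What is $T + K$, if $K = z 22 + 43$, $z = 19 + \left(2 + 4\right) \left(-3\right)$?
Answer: $\frac{483043}{7791} \approx 62.0$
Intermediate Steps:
$z = 1$ ($z = 19 + 6 \left(-3\right) = 19 - 18 = 1$)
$T = - \frac{23372}{7791}$ ($T = -3 + \frac{1}{7791} = - \frac{23372}{7791} \approx -2.9999$)
$K = 65$ ($K = 1 \cdot 22 + 43 = 22 + 43 = 65$)
$T + K = - \frac{23372}{7791} + 65 = \frac{483043}{7791}$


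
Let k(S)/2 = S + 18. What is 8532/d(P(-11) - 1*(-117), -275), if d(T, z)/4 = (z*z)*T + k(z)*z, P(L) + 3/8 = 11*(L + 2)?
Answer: 17064/11793925 ≈ 0.0014468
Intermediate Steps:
k(S) = 36 + 2*S (k(S) = 2*(S + 18) = 2*(18 + S) = 36 + 2*S)
P(L) = 173/8 + 11*L (P(L) = -3/8 + 11*(L + 2) = -3/8 + 11*(2 + L) = -3/8 + (22 + 11*L) = 173/8 + 11*L)
d(T, z) = 4*T*z² + 4*z*(36 + 2*z) (d(T, z) = 4*((z*z)*T + (36 + 2*z)*z) = 4*(z²*T + z*(36 + 2*z)) = 4*(T*z² + z*(36 + 2*z)) = 4*T*z² + 4*z*(36 + 2*z))
8532/d(P(-11) - 1*(-117), -275) = 8532/((4*(-275)*(36 + 2*(-275) + ((173/8 + 11*(-11)) - 1*(-117))*(-275)))) = 8532/((4*(-275)*(36 - 550 + ((173/8 - 121) + 117)*(-275)))) = 8532/((4*(-275)*(36 - 550 + (-795/8 + 117)*(-275)))) = 8532/((4*(-275)*(36 - 550 + (141/8)*(-275)))) = 8532/((4*(-275)*(36 - 550 - 38775/8))) = 8532/((4*(-275)*(-42887/8))) = 8532/(11793925/2) = 8532*(2/11793925) = 17064/11793925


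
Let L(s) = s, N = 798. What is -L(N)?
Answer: -798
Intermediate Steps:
-L(N) = -1*798 = -798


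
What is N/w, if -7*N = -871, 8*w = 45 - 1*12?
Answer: 6968/231 ≈ 30.164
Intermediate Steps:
w = 33/8 (w = (45 - 1*12)/8 = (45 - 12)/8 = (1/8)*33 = 33/8 ≈ 4.1250)
N = 871/7 (N = -1/7*(-871) = 871/7 ≈ 124.43)
N/w = 871/(7*(33/8)) = (871/7)*(8/33) = 6968/231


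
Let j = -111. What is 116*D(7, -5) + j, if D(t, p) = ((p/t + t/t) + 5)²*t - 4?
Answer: 154779/7 ≈ 22111.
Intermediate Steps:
D(t, p) = -4 + t*(6 + p/t)² (D(t, p) = ((p/t + 1) + 5)²*t - 4 = ((1 + p/t) + 5)²*t - 4 = (6 + p/t)²*t - 4 = t*(6 + p/t)² - 4 = -4 + t*(6 + p/t)²)
116*D(7, -5) + j = 116*(-4 + (-5 + 6*7)²/7) - 111 = 116*(-4 + (-5 + 42)²/7) - 111 = 116*(-4 + (⅐)*37²) - 111 = 116*(-4 + (⅐)*1369) - 111 = 116*(-4 + 1369/7) - 111 = 116*(1341/7) - 111 = 155556/7 - 111 = 154779/7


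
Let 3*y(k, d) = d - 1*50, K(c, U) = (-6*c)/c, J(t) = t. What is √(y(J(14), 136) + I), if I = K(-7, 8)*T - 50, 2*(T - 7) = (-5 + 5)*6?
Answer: I*√570/3 ≈ 7.9582*I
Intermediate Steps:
K(c, U) = -6
y(k, d) = -50/3 + d/3 (y(k, d) = (d - 1*50)/3 = (d - 50)/3 = (-50 + d)/3 = -50/3 + d/3)
T = 7 (T = 7 + ((-5 + 5)*6)/2 = 7 + (0*6)/2 = 7 + (½)*0 = 7 + 0 = 7)
I = -92 (I = -6*7 - 50 = -42 - 50 = -92)
√(y(J(14), 136) + I) = √((-50/3 + (⅓)*136) - 92) = √((-50/3 + 136/3) - 92) = √(86/3 - 92) = √(-190/3) = I*√570/3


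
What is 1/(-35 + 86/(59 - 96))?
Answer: -37/1381 ≈ -0.026792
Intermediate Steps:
1/(-35 + 86/(59 - 96)) = 1/(-35 + 86/(-37)) = 1/(-35 + 86*(-1/37)) = 1/(-35 - 86/37) = 1/(-1381/37) = -37/1381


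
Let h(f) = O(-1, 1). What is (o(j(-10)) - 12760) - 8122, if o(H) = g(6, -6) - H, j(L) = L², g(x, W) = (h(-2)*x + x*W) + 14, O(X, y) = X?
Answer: -21010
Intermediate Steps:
h(f) = -1
g(x, W) = 14 - x + W*x (g(x, W) = (-x + x*W) + 14 = (-x + W*x) + 14 = 14 - x + W*x)
o(H) = -28 - H (o(H) = (14 - 1*6 - 6*6) - H = (14 - 6 - 36) - H = -28 - H)
(o(j(-10)) - 12760) - 8122 = ((-28 - 1*(-10)²) - 12760) - 8122 = ((-28 - 1*100) - 12760) - 8122 = ((-28 - 100) - 12760) - 8122 = (-128 - 12760) - 8122 = -12888 - 8122 = -21010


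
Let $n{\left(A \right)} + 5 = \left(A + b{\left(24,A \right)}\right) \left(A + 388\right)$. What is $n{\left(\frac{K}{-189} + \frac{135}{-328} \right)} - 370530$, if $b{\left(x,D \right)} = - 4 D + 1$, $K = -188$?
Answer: $- \frac{475029349859905}{1281002688} \approx -3.7083 \cdot 10^{5}$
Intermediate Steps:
$b{\left(x,D \right)} = 1 - 4 D$
$n{\left(A \right)} = -5 + \left(1 - 3 A\right) \left(388 + A\right)$ ($n{\left(A \right)} = -5 + \left(A - \left(-1 + 4 A\right)\right) \left(A + 388\right) = -5 + \left(1 - 3 A\right) \left(388 + A\right)$)
$n{\left(\frac{K}{-189} + \frac{135}{-328} \right)} - 370530 = \left(383 - 1163 \left(- \frac{188}{-189} + \frac{135}{-328}\right) - 3 \left(- \frac{188}{-189} + \frac{135}{-328}\right)^{2}\right) - 370530 = \left(383 - 1163 \left(\left(-188\right) \left(- \frac{1}{189}\right) + 135 \left(- \frac{1}{328}\right)\right) - 3 \left(\left(-188\right) \left(- \frac{1}{189}\right) + 135 \left(- \frac{1}{328}\right)\right)^{2}\right) - 370530 = \left(383 - 1163 \left(\frac{188}{189} - \frac{135}{328}\right) - 3 \left(\frac{188}{189} - \frac{135}{328}\right)^{2}\right) - 370530 = \left(383 - \frac{42041287}{61992} - 3 \left(\frac{36149}{61992}\right)^{2}\right) - 370530 = \left(383 - \frac{42041287}{61992} - \frac{1306750201}{1281002688}\right) - 370530 = - \frac{379423875265}{1281002688} - 370530 = - \frac{475029349859905}{1281002688}$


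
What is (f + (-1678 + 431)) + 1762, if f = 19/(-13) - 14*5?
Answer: 5766/13 ≈ 443.54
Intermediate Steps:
f = -929/13 (f = 19*(-1/13) - 70 = -19/13 - 70 = -929/13 ≈ -71.462)
(f + (-1678 + 431)) + 1762 = (-929/13 + (-1678 + 431)) + 1762 = (-929/13 - 1247) + 1762 = -17140/13 + 1762 = 5766/13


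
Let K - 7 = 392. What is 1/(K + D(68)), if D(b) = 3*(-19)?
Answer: 1/342 ≈ 0.0029240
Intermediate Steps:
D(b) = -57
K = 399 (K = 7 + 392 = 399)
1/(K + D(68)) = 1/(399 - 57) = 1/342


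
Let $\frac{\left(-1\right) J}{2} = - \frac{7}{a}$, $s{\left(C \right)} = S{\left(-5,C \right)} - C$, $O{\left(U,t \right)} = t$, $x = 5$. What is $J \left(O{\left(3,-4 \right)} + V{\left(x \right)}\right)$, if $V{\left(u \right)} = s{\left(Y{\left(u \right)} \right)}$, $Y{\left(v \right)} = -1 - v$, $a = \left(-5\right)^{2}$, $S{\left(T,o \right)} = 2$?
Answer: $\frac{56}{25} \approx 2.24$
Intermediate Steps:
$a = 25$
$s{\left(C \right)} = 2 - C$
$V{\left(u \right)} = 3 + u$ ($V{\left(u \right)} = 2 - \left(-1 - u\right) = 2 + \left(1 + u\right) = 3 + u$)
$J = \frac{14}{25}$ ($J = - 2 \left(- \frac{7}{25}\right) = - 2 \left(\left(-7\right) \frac{1}{25}\right) = \left(-2\right) \left(- \frac{7}{25}\right) = \frac{14}{25} \approx 0.56$)
$J \left(O{\left(3,-4 \right)} + V{\left(x \right)}\right) = \frac{14 \left(-4 + \left(3 + 5\right)\right)}{25} = \frac{14 \left(-4 + 8\right)}{25} = \frac{14}{25} \cdot 4 = \frac{56}{25}$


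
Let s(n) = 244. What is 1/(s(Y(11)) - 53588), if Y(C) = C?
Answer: -1/53344 ≈ -1.8746e-5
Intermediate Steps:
1/(s(Y(11)) - 53588) = 1/(244 - 53588) = 1/(-53344) = -1/53344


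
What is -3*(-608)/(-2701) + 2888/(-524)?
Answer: -2189066/353831 ≈ -6.1868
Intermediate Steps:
-3*(-608)/(-2701) + 2888/(-524) = 1824*(-1/2701) + 2888*(-1/524) = -1824/2701 - 722/131 = -2189066/353831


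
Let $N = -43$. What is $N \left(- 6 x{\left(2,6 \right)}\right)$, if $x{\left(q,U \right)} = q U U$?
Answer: $18576$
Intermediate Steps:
$x{\left(q,U \right)} = q U^{2}$ ($x{\left(q,U \right)} = U q U = q U^{2}$)
$N \left(- 6 x{\left(2,6 \right)}\right) = - 43 \left(- 6 \cdot 2 \cdot 6^{2}\right) = - 43 \left(- 6 \cdot 2 \cdot 36\right) = - 43 \left(\left(-6\right) 72\right) = \left(-43\right) \left(-432\right) = 18576$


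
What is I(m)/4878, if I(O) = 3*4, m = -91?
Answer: 2/813 ≈ 0.0024600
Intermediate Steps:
I(O) = 12
I(m)/4878 = 12/4878 = 12*(1/4878) = 2/813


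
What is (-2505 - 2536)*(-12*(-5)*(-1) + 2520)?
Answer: -12400860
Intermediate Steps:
(-2505 - 2536)*(-12*(-5)*(-1) + 2520) = -5041*(60*(-1) + 2520) = -5041*(-60 + 2520) = -5041*2460 = -12400860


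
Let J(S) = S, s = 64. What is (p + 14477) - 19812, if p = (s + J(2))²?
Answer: -979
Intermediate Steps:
p = 4356 (p = (64 + 2)² = 66² = 4356)
(p + 14477) - 19812 = (4356 + 14477) - 19812 = 18833 - 19812 = -979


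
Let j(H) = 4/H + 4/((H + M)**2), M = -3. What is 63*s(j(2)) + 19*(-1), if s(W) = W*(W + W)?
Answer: 4517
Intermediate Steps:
j(H) = 4/H + 4/(-3 + H)**2 (j(H) = 4/H + 4/((H - 3)**2) = 4/H + 4/((-3 + H)**2) = 4/H + 4/(-3 + H)**2)
s(W) = 2*W**2 (s(W) = W*(2*W) = 2*W**2)
63*s(j(2)) + 19*(-1) = 63*(2*(4/2 + 4/(-3 + 2)**2)**2) + 19*(-1) = 63*(2*(4*(1/2) + 4/(-1)**2)**2) - 19 = 63*(2*(2 + 4*1)**2) - 19 = 63*(2*(2 + 4)**2) - 19 = 63*(2*6**2) - 19 = 63*(2*36) - 19 = 63*72 - 19 = 4536 - 19 = 4517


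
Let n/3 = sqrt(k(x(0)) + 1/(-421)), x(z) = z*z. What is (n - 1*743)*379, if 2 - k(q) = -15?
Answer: -281597 + 2274*sqrt(753169)/421 ≈ -2.7691e+5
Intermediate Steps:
x(z) = z**2
k(q) = 17 (k(q) = 2 - 1*(-15) = 2 + 15 = 17)
n = 6*sqrt(753169)/421 (n = 3*sqrt(17 + 1/(-421)) = 3*sqrt(17 - 1/421) = 3*sqrt(7156/421) = 3*(2*sqrt(753169)/421) = 6*sqrt(753169)/421 ≈ 12.368)
(n - 1*743)*379 = (6*sqrt(753169)/421 - 1*743)*379 = (6*sqrt(753169)/421 - 743)*379 = (-743 + 6*sqrt(753169)/421)*379 = -281597 + 2274*sqrt(753169)/421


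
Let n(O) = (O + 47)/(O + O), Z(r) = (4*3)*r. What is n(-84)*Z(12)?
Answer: 222/7 ≈ 31.714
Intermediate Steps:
Z(r) = 12*r
n(O) = (47 + O)/(2*O) (n(O) = (47 + O)/((2*O)) = (47 + O)*(1/(2*O)) = (47 + O)/(2*O))
n(-84)*Z(12) = ((½)*(47 - 84)/(-84))*(12*12) = ((½)*(-1/84)*(-37))*144 = (37/168)*144 = 222/7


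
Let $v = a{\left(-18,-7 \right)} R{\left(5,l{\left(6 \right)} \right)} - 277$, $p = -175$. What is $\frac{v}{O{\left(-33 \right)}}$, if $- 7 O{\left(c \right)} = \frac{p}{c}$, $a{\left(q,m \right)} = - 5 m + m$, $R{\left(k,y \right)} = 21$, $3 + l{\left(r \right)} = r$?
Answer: $- \frac{10263}{25} \approx -410.52$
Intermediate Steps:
$l{\left(r \right)} = -3 + r$
$a{\left(q,m \right)} = - 4 m$
$O{\left(c \right)} = \frac{25}{c}$ ($O{\left(c \right)} = - \frac{\left(-175\right) \frac{1}{c}}{7} = \frac{25}{c}$)
$v = 311$ ($v = \left(-4\right) \left(-7\right) 21 - 277 = 28 \cdot 21 - 277 = 588 - 277 = 311$)
$\frac{v}{O{\left(-33 \right)}} = \frac{311}{25 \frac{1}{-33}} = \frac{311}{25 \left(- \frac{1}{33}\right)} = \frac{311}{- \frac{25}{33}} = 311 \left(- \frac{33}{25}\right) = - \frac{10263}{25}$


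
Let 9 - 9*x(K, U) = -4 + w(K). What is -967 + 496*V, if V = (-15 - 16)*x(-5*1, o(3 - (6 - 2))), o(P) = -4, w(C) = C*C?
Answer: 58603/3 ≈ 19534.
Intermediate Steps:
w(C) = C²
x(K, U) = 13/9 - K²/9 (x(K, U) = 1 - (-4 + K²)/9 = 1 + (4/9 - K²/9) = 13/9 - K²/9)
V = 124/3 (V = (-15 - 16)*(13/9 - (-5*1)²/9) = -31*(13/9 - ⅑*(-5)²) = -31*(13/9 - ⅑*25) = -31*(13/9 - 25/9) = -31*(-4/3) = 124/3 ≈ 41.333)
-967 + 496*V = -967 + 496*(124/3) = -967 + 61504/3 = 58603/3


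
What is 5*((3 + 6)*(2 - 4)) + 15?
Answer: -75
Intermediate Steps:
5*((3 + 6)*(2 - 4)) + 15 = 5*(9*(-2)) + 15 = 5*(-18) + 15 = -90 + 15 = -75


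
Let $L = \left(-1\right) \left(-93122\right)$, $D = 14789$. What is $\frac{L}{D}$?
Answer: $\frac{93122}{14789} \approx 6.2967$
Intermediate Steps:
$L = 93122$
$\frac{L}{D} = \frac{93122}{14789}$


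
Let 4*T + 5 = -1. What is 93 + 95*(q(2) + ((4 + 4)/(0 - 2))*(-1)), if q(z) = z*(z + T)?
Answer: 568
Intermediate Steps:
T = -3/2 (T = -5/4 + (¼)*(-1) = -5/4 - ¼ = -3/2 ≈ -1.5000)
q(z) = z*(-3/2 + z) (q(z) = z*(z - 3/2) = z*(-3/2 + z))
93 + 95*(q(2) + ((4 + 4)/(0 - 2))*(-1)) = 93 + 95*((½)*2*(-3 + 2*2) + ((4 + 4)/(0 - 2))*(-1)) = 93 + 95*((½)*2*(-3 + 4) + (8/(-2))*(-1)) = 93 + 95*((½)*2*1 + (8*(-½))*(-1)) = 93 + 95*(1 - 4*(-1)) = 93 + 95*(1 + 4) = 93 + 95*5 = 93 + 475 = 568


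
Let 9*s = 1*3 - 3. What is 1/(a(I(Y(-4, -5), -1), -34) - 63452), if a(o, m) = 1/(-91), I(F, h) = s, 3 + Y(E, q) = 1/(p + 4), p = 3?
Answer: -91/5774133 ≈ -1.5760e-5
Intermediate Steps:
Y(E, q) = -20/7 (Y(E, q) = -3 + 1/(3 + 4) = -3 + 1/7 = -3 + ⅐ = -20/7)
s = 0 (s = (1*3 - 3)/9 = (3 - 3)/9 = (⅑)*0 = 0)
I(F, h) = 0
a(o, m) = -1/91
1/(a(I(Y(-4, -5), -1), -34) - 63452) = 1/(-1/91 - 63452) = 1/(-5774133/91) = -91/5774133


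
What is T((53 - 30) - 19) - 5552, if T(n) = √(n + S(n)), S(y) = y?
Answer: -5552 + 2*√2 ≈ -5549.2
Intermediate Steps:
T(n) = √2*√n (T(n) = √(n + n) = √(2*n) = √2*√n)
T((53 - 30) - 19) - 5552 = √2*√((53 - 30) - 19) - 5552 = √2*√(23 - 19) - 5552 = √2*√4 - 5552 = √2*2 - 5552 = 2*√2 - 5552 = -5552 + 2*√2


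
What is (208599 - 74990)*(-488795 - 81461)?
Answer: -76191333904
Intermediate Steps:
(208599 - 74990)*(-488795 - 81461) = 133609*(-570256) = -76191333904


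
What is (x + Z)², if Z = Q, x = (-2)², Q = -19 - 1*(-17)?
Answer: 4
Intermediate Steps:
Q = -2 (Q = -19 + 17 = -2)
x = 4
Z = -2
(x + Z)² = (4 - 2)² = 2² = 4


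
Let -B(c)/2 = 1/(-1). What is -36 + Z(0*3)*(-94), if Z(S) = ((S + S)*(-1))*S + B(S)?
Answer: -224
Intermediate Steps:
B(c) = 2 (B(c) = -2/(-1) = -2*(-1) = 2)
Z(S) = 2 - 2*S² (Z(S) = ((S + S)*(-1))*S + 2 = ((2*S)*(-1))*S + 2 = (-2*S)*S + 2 = -2*S² + 2 = 2 - 2*S²)
-36 + Z(0*3)*(-94) = -36 + (2 - 2*(0*3)²)*(-94) = -36 + (2 - 2*0²)*(-94) = -36 + (2 - 2*0)*(-94) = -36 + (2 + 0)*(-94) = -36 + 2*(-94) = -36 - 188 = -224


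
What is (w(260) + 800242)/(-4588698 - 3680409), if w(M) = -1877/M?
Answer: -69353681/716655940 ≈ -0.096774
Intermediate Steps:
(w(260) + 800242)/(-4588698 - 3680409) = (-1877/260 + 800242)/(-4588698 - 3680409) = (-1877*1/260 + 800242)/(-8269107) = (-1877/260 + 800242)*(-1/8269107) = (208061043/260)*(-1/8269107) = -69353681/716655940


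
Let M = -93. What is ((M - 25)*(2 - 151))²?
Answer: 309126724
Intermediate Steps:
((M - 25)*(2 - 151))² = ((-93 - 25)*(2 - 151))² = (-118*(-149))² = 17582² = 309126724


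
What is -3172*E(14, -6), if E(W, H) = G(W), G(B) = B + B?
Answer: -88816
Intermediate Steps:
G(B) = 2*B
E(W, H) = 2*W
-3172*E(14, -6) = -6344*14 = -3172*28 = -88816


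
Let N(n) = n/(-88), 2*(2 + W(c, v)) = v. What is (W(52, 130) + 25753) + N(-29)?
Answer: 2271837/88 ≈ 25816.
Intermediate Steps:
W(c, v) = -2 + v/2
N(n) = -n/88 (N(n) = n*(-1/88) = -n/88)
(W(52, 130) + 25753) + N(-29) = ((-2 + (½)*130) + 25753) - 1/88*(-29) = ((-2 + 65) + 25753) + 29/88 = (63 + 25753) + 29/88 = 25816 + 29/88 = 2271837/88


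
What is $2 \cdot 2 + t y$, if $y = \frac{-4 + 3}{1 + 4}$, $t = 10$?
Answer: $2$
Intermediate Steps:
$y = - \frac{1}{5} \approx -0.2$
$2 \cdot 2 + t y = 2 \cdot 2 + 10 \left(- \frac{1}{5}\right) = 4 - 2 = 2$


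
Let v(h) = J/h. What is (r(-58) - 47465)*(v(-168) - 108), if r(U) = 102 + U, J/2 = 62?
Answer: 72190569/14 ≈ 5.1565e+6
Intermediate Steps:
J = 124 (J = 2*62 = 124)
v(h) = 124/h
(r(-58) - 47465)*(v(-168) - 108) = ((102 - 58) - 47465)*(124/(-168) - 108) = (44 - 47465)*(124*(-1/168) - 108) = -47421*(-31/42 - 108) = -47421*(-4567/42) = 72190569/14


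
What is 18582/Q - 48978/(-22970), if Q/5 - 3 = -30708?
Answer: 236417297/117548975 ≈ 2.0112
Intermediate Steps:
Q = -153525 (Q = 15 + 5*(-30708) = 15 - 153540 = -153525)
18582/Q - 48978/(-22970) = 18582/(-153525) - 48978/(-22970) = 18582*(-1/153525) - 48978*(-1/22970) = -6194/51175 + 24489/11485 = 236417297/117548975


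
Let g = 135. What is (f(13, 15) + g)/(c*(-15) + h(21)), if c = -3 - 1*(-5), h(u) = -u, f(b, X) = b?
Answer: -148/51 ≈ -2.9020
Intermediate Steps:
c = 2 (c = -3 + 5 = 2)
(f(13, 15) + g)/(c*(-15) + h(21)) = (13 + 135)/(2*(-15) - 1*21) = 148/(-30 - 21) = 148/(-51) = 148*(-1/51) = -148/51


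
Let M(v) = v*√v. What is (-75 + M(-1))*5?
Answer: -375 - 5*I ≈ -375.0 - 5.0*I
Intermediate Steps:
M(v) = v^(3/2)
(-75 + M(-1))*5 = (-75 + (-1)^(3/2))*5 = (-75 - I)*5 = -375 - 5*I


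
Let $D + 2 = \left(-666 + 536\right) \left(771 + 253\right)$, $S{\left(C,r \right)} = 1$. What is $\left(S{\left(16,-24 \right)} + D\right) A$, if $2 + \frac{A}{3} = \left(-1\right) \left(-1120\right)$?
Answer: $-446487834$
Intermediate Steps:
$D = -133122$ ($D = -2 + \left(-666 + 536\right) \left(771 + 253\right) = -2 - 133120 = -133122$)
$A = 3354$ ($A = -6 + 3 \left(\left(-1\right) \left(-1120\right)\right) = -6 + 3 \cdot 1120 = -6 + 3360 = 3354$)
$\left(S{\left(16,-24 \right)} + D\right) A = \left(1 - 133122\right) 3354 = \left(-133121\right) 3354 = -446487834$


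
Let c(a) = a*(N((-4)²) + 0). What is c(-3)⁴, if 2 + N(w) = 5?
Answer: 6561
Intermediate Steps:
N(w) = 3 (N(w) = -2 + 5 = 3)
c(a) = 3*a (c(a) = a*(3 + 0) = a*3 = 3*a)
c(-3)⁴ = (3*(-3))⁴ = (-9)⁴ = 6561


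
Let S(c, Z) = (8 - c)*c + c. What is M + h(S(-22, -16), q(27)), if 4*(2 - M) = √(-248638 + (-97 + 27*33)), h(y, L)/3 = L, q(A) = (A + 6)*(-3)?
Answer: -295 - I*√61961/2 ≈ -295.0 - 124.46*I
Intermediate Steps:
S(c, Z) = c + c*(8 - c) (S(c, Z) = c*(8 - c) + c = c + c*(8 - c))
q(A) = -18 - 3*A (q(A) = (6 + A)*(-3) = -18 - 3*A)
h(y, L) = 3*L
M = 2 - I*√61961/2 (M = 2 - √(-248638 + (-97 + 27*33))/4 = 2 - √(-248638 + (-97 + 891))/4 = 2 - √(-248638 + 794)/4 = 2 - I*√61961/2 ≈ 2.0 - 124.46*I)
M + h(S(-22, -16), q(27)) = (2 - I*√61961/2) + 3*(-18 - 3*27) = (2 - I*√61961/2) + 3*(-18 - 81) = (2 - I*√61961/2) + 3*(-99) = (2 - I*√61961/2) - 297 = -295 - I*√61961/2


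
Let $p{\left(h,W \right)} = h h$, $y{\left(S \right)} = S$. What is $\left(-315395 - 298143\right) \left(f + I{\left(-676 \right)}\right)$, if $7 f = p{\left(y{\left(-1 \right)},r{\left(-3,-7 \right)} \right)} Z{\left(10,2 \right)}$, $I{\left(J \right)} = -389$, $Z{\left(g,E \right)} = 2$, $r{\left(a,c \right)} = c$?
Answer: $\frac{1669436898}{7} \approx 2.3849 \cdot 10^{8}$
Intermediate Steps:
$p{\left(h,W \right)} = h^{2}$
$f = \frac{2}{7}$ ($f = \frac{\left(-1\right)^{2} \cdot 2}{7} = \frac{1 \cdot 2}{7} = \frac{1}{7} \cdot 2 = \frac{2}{7} \approx 0.28571$)
$\left(-315395 - 298143\right) \left(f + I{\left(-676 \right)}\right) = \left(-315395 - 298143\right) \left(\frac{2}{7} - 389\right) = \left(-613538\right) \left(- \frac{2721}{7}\right) = \frac{1669436898}{7}$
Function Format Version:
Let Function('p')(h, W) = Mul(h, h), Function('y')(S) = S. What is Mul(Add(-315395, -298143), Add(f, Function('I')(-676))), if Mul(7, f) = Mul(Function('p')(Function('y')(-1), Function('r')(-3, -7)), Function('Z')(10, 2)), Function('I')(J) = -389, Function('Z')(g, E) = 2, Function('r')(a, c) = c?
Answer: Rational(1669436898, 7) ≈ 2.3849e+8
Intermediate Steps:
Function('p')(h, W) = Pow(h, 2)
f = Rational(2, 7) (f = Mul(Rational(1, 7), Mul(Pow(-1, 2), 2)) = Mul(Rational(1, 7), Mul(1, 2)) = Mul(Rational(1, 7), 2) = Rational(2, 7) ≈ 0.28571)
Mul(Add(-315395, -298143), Add(f, Function('I')(-676))) = Mul(Add(-315395, -298143), Add(Rational(2, 7), -389)) = Mul(-613538, Rational(-2721, 7)) = Rational(1669436898, 7)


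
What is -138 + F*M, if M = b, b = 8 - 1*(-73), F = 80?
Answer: 6342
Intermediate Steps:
b = 81 (b = 8 + 73 = 81)
M = 81
-138 + F*M = -138 + 80*81 = -138 + 6480 = 6342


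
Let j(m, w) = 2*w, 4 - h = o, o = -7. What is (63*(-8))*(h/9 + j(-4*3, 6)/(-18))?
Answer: -280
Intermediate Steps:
h = 11 (h = 4 - 1*(-7) = 4 + 7 = 11)
(63*(-8))*(h/9 + j(-4*3, 6)/(-18)) = (63*(-8))*(11/9 + (2*6)/(-18)) = -504*(11*(⅑) + 12*(-1/18)) = -504*(11/9 - ⅔) = -504*5/9 = -280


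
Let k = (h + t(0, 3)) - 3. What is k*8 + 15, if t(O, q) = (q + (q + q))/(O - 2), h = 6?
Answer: 3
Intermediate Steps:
t(O, q) = 3*q/(-2 + O) (t(O, q) = (q + 2*q)/(-2 + O) = (3*q)/(-2 + O) = 3*q/(-2 + O))
k = -3/2 (k = (6 + 3*3/(-2 + 0)) - 3 = (6 + 3*3/(-2)) - 3 = (6 + 3*3*(-1/2)) - 3 = (6 - 9/2) - 3 = 3/2 - 3 = -3/2 ≈ -1.5000)
k*8 + 15 = -3/2*8 + 15 = -12 + 15 = 3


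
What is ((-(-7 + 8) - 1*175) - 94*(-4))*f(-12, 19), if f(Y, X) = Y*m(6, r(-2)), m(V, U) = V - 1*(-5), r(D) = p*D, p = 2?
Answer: -26400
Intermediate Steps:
r(D) = 2*D
m(V, U) = 5 + V (m(V, U) = V + 5 = 5 + V)
f(Y, X) = 11*Y (f(Y, X) = Y*(5 + 6) = Y*11 = 11*Y)
((-(-7 + 8) - 1*175) - 94*(-4))*f(-12, 19) = ((-(-7 + 8) - 1*175) - 94*(-4))*(11*(-12)) = ((-1*1 - 175) + 376)*(-132) = ((-1 - 175) + 376)*(-132) = (-176 + 376)*(-132) = 200*(-132) = -26400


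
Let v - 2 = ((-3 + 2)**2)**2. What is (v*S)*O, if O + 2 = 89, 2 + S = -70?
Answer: -18792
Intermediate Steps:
S = -72 (S = -2 - 70 = -72)
O = 87 (O = -2 + 89 = 87)
v = 3 (v = 2 + ((-3 + 2)**2)**2 = 2 + ((-1)**2)**2 = 2 + 1**2 = 2 + 1 = 3)
(v*S)*O = (3*(-72))*87 = -216*87 = -18792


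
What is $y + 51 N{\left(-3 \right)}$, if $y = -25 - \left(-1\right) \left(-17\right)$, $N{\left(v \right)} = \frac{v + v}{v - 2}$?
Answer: $\frac{96}{5} \approx 19.2$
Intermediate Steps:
$N{\left(v \right)} = \frac{2 v}{-2 + v}$
$y = -42$ ($y = -25 - 17 = -42$)
$y + 51 N{\left(-3 \right)} = -42 + 51 \cdot 2 \left(-3\right) \frac{1}{-2 - 3} = -42 + 51 \cdot 2 \left(-3\right) \frac{1}{-5} = -42 + 51 \cdot 2 \left(-3\right) \left(- \frac{1}{5}\right) = -42 + 51 \cdot \frac{6}{5} = -42 + \frac{306}{5} = \frac{96}{5}$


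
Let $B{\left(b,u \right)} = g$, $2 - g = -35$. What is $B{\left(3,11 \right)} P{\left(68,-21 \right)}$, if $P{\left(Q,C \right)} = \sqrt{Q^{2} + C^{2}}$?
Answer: $37 \sqrt{5065} \approx 2633.2$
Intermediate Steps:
$g = 37$ ($g = 2 - -35 = 2 + 35 = 37$)
$B{\left(b,u \right)} = 37$
$P{\left(Q,C \right)} = \sqrt{C^{2} + Q^{2}}$
$B{\left(3,11 \right)} P{\left(68,-21 \right)} = 37 \sqrt{\left(-21\right)^{2} + 68^{2}} = 37 \sqrt{441 + 4624} = 37 \sqrt{5065}$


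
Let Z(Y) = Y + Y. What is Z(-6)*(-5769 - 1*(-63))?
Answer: 68472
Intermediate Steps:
Z(Y) = 2*Y
Z(-6)*(-5769 - 1*(-63)) = (2*(-6))*(-5769 - 1*(-63)) = -12*(-5769 + 63) = -12*(-5706) = 68472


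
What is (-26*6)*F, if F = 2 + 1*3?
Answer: -780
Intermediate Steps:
F = 5 (F = 2 + 3 = 5)
(-26*6)*F = -26*6*5 = -13*12*5 = -156*5 = -780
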